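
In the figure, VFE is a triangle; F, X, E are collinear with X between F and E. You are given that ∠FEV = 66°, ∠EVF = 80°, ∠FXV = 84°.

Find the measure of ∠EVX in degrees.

1. ∠VEX = 66°  [X on ray EF]
2. ∠EXV = 96°  [linear pair at X on FE]
3. ∠EVX = 18°  [△VXE]

∠EVX = 18°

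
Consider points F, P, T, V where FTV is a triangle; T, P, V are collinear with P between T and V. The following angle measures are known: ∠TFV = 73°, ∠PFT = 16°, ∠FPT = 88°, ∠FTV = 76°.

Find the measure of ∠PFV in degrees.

1. ∠FVT = 31°  [△FTV]
2. ∠FPV = 92°  [linear pair at P on TV]
3. ∠FVP = 31°  [P on ray VT]
4. ∠PFV = 57°  [△FPV]

∠PFV = 57°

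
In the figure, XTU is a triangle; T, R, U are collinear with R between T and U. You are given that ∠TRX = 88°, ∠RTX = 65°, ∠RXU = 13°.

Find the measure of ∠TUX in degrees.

1. ∠URX = 92°  [linear pair at R on TU]
2. ∠RUX = 75°  [△XRU]
3. ∠TUX = 75°  [R on ray UT]

∠TUX = 75°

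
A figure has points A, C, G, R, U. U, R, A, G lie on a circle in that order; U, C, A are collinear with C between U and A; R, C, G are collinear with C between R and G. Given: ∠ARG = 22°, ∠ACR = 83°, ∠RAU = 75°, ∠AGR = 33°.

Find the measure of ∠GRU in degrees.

1. ∠RCU = 97°  [linear pair at C on UA]
2. ∠AUR = 33°  [same arc RA]
3. ∠GRU = 50°  [△UCR]

∠GRU = 50°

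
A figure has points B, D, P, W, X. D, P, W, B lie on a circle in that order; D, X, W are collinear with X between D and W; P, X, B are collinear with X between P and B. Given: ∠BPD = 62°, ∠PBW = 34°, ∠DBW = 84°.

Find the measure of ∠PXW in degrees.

1. ∠BWD = 62°  [same arc DB]
2. ∠PDW = 34°  [same arc PW]
3. ∠DPW = 96°  [cyclic DPWB, opposite ∠P+∠B]
4. ∠BDW = 34°  [△DWB]
5. ∠DWP = 50°  [△DPW]
6. ∠BPW = 34°  [same arc WB]
7. ∠PXW = 96°  [△PXW]

∠PXW = 96°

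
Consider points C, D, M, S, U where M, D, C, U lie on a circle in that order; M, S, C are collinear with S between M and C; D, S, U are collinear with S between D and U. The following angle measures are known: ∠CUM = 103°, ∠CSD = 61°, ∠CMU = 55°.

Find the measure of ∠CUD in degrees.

1. ∠MCU = 22°  [△MCU]
2. ∠MSU = 61°  [vertical angles at S]
3. ∠CSU = 119°  [linear pair at S on MC]
4. ∠CUD = 39°  [△CSU]

∠CUD = 39°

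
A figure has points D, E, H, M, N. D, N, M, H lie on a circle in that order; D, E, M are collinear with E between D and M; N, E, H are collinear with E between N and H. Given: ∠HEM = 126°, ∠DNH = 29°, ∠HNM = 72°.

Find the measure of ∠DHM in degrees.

∠DHM = 79°

1. ∠DMH = 29°  [same arc DH]
2. ∠HDM = 72°  [same arc MH]
3. ∠DHM = 79°  [△DMH]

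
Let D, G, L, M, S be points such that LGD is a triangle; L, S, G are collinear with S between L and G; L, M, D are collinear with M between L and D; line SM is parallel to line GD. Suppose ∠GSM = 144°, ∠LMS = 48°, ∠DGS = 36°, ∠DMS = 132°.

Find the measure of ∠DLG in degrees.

1. ∠LSM = 36°  [linear pair at S on LG]
2. ∠MLS = 96°  [△LSM]
3. ∠DLG = 96°  [S on LG, M on LD]

∠DLG = 96°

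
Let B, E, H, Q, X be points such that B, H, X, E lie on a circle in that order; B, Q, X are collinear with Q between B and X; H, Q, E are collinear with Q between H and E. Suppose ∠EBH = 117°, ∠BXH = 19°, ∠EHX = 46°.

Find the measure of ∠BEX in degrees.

∠BEX = 90°

1. ∠BEH = 19°  [same arc BH]
2. ∠EBX = 46°  [same arc XE]
3. ∠BHE = 44°  [△BHE]
4. ∠BXE = 44°  [same arc BE]
5. ∠BEX = 90°  [△BXE]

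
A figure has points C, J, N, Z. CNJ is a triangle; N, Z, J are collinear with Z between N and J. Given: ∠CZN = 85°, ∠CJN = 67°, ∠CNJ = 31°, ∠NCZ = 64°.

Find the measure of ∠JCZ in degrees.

∠JCZ = 18°

1. ∠CZJ = 95°  [linear pair at Z on NJ]
2. ∠CJZ = 67°  [Z on ray JN]
3. ∠JCZ = 18°  [△CZJ]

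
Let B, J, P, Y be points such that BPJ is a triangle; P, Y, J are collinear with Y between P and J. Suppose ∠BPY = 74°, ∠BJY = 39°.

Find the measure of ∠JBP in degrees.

∠JBP = 67°

1. ∠BPJ = 74°  [Y on ray PJ]
2. ∠BJP = 39°  [Y on ray JP]
3. ∠JBP = 67°  [△BPJ]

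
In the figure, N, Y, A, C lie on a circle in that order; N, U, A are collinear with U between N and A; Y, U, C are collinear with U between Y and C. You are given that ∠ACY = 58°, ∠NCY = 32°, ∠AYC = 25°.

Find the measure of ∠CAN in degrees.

∠CAN = 65°

1. ∠ANY = 58°  [same arc YA]
2. ∠NAY = 32°  [same arc NY]
3. ∠ANC = 25°  [same arc AC]
4. ∠AYN = 90°  [△NYA]
5. ∠ACN = 90°  [cyclic NYAC, opposite ∠Y+∠C]
6. ∠CAN = 65°  [△NAC]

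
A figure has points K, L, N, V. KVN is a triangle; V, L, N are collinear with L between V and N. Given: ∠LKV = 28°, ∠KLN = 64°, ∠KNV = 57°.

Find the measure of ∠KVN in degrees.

∠KVN = 36°

1. ∠KLV = 116°  [linear pair at L on VN]
2. ∠KVL = 36°  [△KVL]
3. ∠KVN = 36°  [L on ray VN]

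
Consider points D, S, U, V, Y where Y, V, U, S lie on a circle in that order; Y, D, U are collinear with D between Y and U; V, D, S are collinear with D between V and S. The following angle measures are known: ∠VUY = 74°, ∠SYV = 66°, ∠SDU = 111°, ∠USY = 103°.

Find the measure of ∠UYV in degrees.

∠UYV = 29°

1. ∠VSY = 74°  [same arc YV]
2. ∠SVY = 40°  [△YVS]
3. ∠VDY = 111°  [vertical angles at D]
4. ∠UYV = 29°  [△YDV]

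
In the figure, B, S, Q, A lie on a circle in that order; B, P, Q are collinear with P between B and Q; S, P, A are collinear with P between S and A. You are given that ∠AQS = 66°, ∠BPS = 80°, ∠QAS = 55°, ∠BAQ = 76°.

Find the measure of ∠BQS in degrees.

∠BQS = 21°

1. ∠ASQ = 59°  [△SQA]
2. ∠QPS = 100°  [linear pair at P on BQ]
3. ∠BQS = 21°  [△SPQ]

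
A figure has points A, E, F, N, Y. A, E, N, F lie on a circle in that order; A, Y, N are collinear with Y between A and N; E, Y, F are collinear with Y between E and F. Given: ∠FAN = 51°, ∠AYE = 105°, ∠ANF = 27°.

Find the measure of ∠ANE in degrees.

∠ANE = 54°

1. ∠FEN = 51°  [same arc NF]
2. ∠EYN = 75°  [linear pair at Y on AN]
3. ∠ANE = 54°  [△EYN]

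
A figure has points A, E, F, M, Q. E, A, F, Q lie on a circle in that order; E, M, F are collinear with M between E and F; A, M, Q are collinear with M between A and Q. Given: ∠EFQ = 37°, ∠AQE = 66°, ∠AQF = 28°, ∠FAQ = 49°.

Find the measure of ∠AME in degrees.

∠AME = 115°

1. ∠EAQ = 37°  [same arc EQ]
2. ∠AEF = 28°  [same arc AF]
3. ∠AME = 115°  [△EMA]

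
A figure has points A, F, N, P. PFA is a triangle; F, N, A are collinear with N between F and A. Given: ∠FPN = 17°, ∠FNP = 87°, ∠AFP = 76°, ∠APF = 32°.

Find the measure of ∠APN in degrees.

∠APN = 15°

1. ∠ANP = 93°  [linear pair at N on FA]
2. ∠FAP = 72°  [△PFA]
3. ∠NAP = 72°  [N on ray AF]
4. ∠APN = 15°  [△PNA]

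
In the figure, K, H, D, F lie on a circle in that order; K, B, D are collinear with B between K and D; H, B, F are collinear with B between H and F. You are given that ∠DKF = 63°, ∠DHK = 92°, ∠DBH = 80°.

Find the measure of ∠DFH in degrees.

1. ∠DFK = 88°  [cyclic KHDF, opposite ∠H+∠F]
2. ∠FBK = 80°  [vertical angles at B]
3. ∠FDK = 29°  [△KDF]
4. ∠DBF = 100°  [linear pair at B on KD]
5. ∠DFH = 51°  [△DBF]

∠DFH = 51°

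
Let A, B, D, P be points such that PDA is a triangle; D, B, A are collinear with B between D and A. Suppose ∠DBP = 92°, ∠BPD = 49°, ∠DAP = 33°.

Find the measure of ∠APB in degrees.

∠APB = 59°

1. ∠ABP = 88°  [linear pair at B on DA]
2. ∠BAP = 33°  [B on ray AD]
3. ∠APB = 59°  [△PBA]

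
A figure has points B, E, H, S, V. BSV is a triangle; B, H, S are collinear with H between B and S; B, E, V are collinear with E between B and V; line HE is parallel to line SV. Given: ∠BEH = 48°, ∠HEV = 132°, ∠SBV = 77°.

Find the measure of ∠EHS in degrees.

∠EHS = 125°

1. ∠BVS = 48°  [HE∥SV, corresponding at E]
2. ∠BSV = 55°  [△BSV]
3. ∠BHE = 55°  [HE∥SV, corresponding at H]
4. ∠EHS = 125°  [linear pair at H on BS]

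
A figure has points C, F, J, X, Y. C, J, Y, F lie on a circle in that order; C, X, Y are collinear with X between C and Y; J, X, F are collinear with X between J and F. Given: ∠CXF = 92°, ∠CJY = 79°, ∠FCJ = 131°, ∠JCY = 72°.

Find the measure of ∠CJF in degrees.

1. ∠JXY = 92°  [vertical angles at X]
2. ∠CXJ = 88°  [linear pair at X on CY]
3. ∠CJF = 20°  [△CXJ]

∠CJF = 20°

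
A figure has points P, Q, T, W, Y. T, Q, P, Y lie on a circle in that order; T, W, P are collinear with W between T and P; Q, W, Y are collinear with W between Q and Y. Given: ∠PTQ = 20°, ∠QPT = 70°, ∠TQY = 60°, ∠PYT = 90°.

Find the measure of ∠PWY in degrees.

1. ∠PYQ = 20°  [same arc QP]
2. ∠TPY = 60°  [same arc TY]
3. ∠PWY = 100°  [△PWY]

∠PWY = 100°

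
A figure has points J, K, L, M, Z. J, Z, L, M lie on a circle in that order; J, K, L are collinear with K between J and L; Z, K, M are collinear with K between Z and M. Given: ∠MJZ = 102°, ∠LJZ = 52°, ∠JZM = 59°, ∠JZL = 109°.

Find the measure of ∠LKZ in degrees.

1. ∠MLZ = 78°  [cyclic JZLM, opposite ∠J+∠L]
2. ∠LMZ = 52°  [same arc ZL]
3. ∠JLZ = 19°  [△JZL]
4. ∠LZM = 50°  [△ZLM]
5. ∠LKZ = 111°  [△ZKL]

∠LKZ = 111°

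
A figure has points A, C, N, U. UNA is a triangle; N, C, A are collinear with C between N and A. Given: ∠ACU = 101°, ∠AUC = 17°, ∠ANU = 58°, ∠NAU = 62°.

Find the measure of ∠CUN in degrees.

∠CUN = 43°

1. ∠NCU = 79°  [linear pair at C on NA]
2. ∠CNU = 58°  [C on ray NA]
3. ∠CUN = 43°  [△UNC]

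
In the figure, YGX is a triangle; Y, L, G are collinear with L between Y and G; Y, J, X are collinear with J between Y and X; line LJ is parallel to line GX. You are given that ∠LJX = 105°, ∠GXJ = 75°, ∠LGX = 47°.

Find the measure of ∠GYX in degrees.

∠GYX = 58°

1. ∠GXY = 75°  [J on ray XY]
2. ∠XGY = 47°  [L on ray GY]
3. ∠GYX = 58°  [△YGX]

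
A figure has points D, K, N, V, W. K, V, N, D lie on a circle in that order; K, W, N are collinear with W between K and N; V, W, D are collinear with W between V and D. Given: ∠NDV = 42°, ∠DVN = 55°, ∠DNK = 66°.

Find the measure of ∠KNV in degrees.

1. ∠DWN = 72°  [△NWD]
2. ∠DKN = 55°  [same arc ND]
3. ∠DWK = 108°  [linear pair at W on KN]
4. ∠KDV = 17°  [△KWD]
5. ∠KNV = 17°  [same arc KV]

∠KNV = 17°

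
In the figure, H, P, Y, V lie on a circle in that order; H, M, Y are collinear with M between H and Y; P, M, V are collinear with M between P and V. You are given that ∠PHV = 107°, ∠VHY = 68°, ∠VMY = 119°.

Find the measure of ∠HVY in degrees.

1. ∠PYV = 73°  [cyclic HPYV, opposite ∠H+∠Y]
2. ∠VPY = 68°  [same arc YV]
3. ∠PVY = 39°  [△PYV]
4. ∠HYV = 22°  [△YMV]
5. ∠HVY = 90°  [△HYV]

∠HVY = 90°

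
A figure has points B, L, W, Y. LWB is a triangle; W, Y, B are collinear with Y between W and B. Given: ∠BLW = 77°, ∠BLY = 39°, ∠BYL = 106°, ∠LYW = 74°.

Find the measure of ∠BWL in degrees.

1. ∠LBY = 35°  [△LYB]
2. ∠LBW = 35°  [Y on ray BW]
3. ∠BWL = 68°  [△LWB]

∠BWL = 68°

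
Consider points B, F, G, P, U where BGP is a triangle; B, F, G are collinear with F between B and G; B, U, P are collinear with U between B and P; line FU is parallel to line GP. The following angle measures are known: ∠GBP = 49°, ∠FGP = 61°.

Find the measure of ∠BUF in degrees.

1. ∠BGP = 61°  [F on ray GB]
2. ∠BPG = 70°  [△BGP]
3. ∠BUF = 70°  [FU∥GP, corresponding at U]

∠BUF = 70°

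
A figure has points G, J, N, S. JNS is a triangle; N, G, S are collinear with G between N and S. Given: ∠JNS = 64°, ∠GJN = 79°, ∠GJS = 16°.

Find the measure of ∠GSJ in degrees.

1. ∠GNJ = 64°  [G on ray NS]
2. ∠JGN = 37°  [△JNG]
3. ∠JGS = 143°  [linear pair at G on NS]
4. ∠GSJ = 21°  [△JGS]

∠GSJ = 21°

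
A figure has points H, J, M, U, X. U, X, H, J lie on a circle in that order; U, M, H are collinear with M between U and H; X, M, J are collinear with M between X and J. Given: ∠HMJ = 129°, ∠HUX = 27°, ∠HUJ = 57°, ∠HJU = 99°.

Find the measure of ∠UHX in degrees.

∠UHX = 72°

1. ∠UMX = 129°  [vertical angles at M]
2. ∠HXJ = 57°  [same arc HJ]
3. ∠HMX = 51°  [linear pair at M on UH]
4. ∠UHX = 72°  [△XMH]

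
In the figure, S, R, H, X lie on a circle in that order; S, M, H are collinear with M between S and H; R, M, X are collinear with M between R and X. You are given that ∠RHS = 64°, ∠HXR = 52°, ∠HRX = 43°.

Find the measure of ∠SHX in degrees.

∠SHX = 21°

1. ∠HMR = 73°  [△RMH]
2. ∠HSR = 52°  [same arc RH]
3. ∠RMS = 107°  [linear pair at M on SH]
4. ∠SRX = 21°  [△SMR]
5. ∠SHX = 21°  [same arc SX]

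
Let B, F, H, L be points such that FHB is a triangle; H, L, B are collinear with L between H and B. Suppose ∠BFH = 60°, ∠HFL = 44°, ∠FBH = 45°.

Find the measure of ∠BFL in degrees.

1. ∠BHF = 75°  [△FHB]
2. ∠FBL = 45°  [L on ray BH]
3. ∠FHL = 75°  [L on ray HB]
4. ∠FLH = 61°  [△FHL]
5. ∠BLF = 119°  [linear pair at L on HB]
6. ∠BFL = 16°  [△FLB]

∠BFL = 16°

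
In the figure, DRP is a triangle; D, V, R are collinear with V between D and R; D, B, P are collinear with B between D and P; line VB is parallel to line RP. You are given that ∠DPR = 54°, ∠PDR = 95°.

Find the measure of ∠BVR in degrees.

∠BVR = 149°

1. ∠DRP = 31°  [△DRP]
2. ∠BVD = 31°  [VB∥RP, corresponding at V]
3. ∠BVR = 149°  [linear pair at V on DR]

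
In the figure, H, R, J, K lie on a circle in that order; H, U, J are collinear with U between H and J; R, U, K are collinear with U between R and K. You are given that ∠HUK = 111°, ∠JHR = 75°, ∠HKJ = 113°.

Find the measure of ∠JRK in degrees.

1. ∠JUR = 111°  [vertical angles at U]
2. ∠HRJ = 67°  [cyclic HRJK, opposite ∠R+∠K]
3. ∠HJR = 38°  [△HRJ]
4. ∠JRK = 31°  [△RUJ]

∠JRK = 31°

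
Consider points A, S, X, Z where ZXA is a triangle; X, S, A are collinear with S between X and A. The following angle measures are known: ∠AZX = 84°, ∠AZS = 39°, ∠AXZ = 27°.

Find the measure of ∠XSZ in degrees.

∠XSZ = 108°

1. ∠XAZ = 69°  [△ZXA]
2. ∠SAZ = 69°  [S on ray AX]
3. ∠ASZ = 72°  [△ZSA]
4. ∠XSZ = 108°  [linear pair at S on XA]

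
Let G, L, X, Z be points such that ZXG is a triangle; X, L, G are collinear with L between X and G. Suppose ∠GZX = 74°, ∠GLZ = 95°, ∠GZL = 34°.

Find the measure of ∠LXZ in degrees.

1. ∠LGZ = 51°  [△ZLG]
2. ∠XGZ = 51°  [L on ray GX]
3. ∠GXZ = 55°  [△ZXG]
4. ∠LXZ = 55°  [L on ray XG]

∠LXZ = 55°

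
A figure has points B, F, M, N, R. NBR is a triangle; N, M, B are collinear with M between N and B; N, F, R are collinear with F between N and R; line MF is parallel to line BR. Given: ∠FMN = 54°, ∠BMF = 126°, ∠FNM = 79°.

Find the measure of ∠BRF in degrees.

∠BRF = 47°

1. ∠MFN = 47°  [△NMF]
2. ∠MFR = 133°  [linear pair at F on NR]
3. ∠BRF = 47°  [MF∥BR, co-interior at R–F]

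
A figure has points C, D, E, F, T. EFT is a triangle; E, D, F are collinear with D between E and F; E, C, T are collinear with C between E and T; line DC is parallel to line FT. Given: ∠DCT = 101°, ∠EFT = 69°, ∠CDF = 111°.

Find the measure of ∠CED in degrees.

∠CED = 32°

1. ∠DCE = 79°  [linear pair at C on ET]
2. ∠CDE = 69°  [DC∥FT, corresponding at D]
3. ∠CED = 32°  [△EDC]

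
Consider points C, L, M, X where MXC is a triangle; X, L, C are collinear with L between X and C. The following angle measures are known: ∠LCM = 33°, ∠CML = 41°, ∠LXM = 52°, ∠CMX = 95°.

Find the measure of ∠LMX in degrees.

1. ∠CLM = 106°  [△MLC]
2. ∠MLX = 74°  [linear pair at L on XC]
3. ∠LMX = 54°  [△MXL]

∠LMX = 54°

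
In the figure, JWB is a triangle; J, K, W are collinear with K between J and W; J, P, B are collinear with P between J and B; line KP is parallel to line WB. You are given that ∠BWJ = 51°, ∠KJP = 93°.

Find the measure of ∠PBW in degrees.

1. ∠JKP = 51°  [KP∥WB, corresponding at K]
2. ∠JPK = 36°  [△JKP]
3. ∠BPK = 144°  [linear pair at P on JB]
4. ∠PBW = 36°  [KP∥WB, co-interior at B–P]

∠PBW = 36°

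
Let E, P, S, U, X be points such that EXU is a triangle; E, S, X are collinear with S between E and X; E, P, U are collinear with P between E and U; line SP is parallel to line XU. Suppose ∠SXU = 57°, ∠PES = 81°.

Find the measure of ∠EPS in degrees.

∠EPS = 42°

1. ∠EXU = 57°  [S on ray XE]
2. ∠UEX = 81°  [S on EX, P on EU]
3. ∠EUX = 42°  [△EXU]
4. ∠EPS = 42°  [SP∥XU, corresponding at P]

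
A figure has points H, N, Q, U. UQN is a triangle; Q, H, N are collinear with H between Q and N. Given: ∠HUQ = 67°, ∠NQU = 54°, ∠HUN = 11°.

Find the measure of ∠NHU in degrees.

1. ∠HQU = 54°  [H on ray QN]
2. ∠QHU = 59°  [△UQH]
3. ∠NHU = 121°  [linear pair at H on QN]

∠NHU = 121°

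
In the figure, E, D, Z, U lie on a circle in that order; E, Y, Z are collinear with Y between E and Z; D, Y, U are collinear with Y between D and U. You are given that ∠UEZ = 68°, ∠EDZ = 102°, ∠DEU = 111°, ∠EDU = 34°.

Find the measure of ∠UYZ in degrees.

1. ∠UDZ = 68°  [same arc ZU]
2. ∠DZU = 69°  [cyclic EDZU, opposite ∠E+∠Z]
3. ∠EZU = 34°  [same arc EU]
4. ∠DUZ = 43°  [△DZU]
5. ∠UYZ = 103°  [△ZYU]

∠UYZ = 103°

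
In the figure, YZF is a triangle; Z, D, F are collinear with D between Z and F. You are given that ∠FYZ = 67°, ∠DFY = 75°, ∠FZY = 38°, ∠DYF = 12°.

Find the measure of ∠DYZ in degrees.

1. ∠FDY = 93°  [△YDF]
2. ∠DZY = 38°  [D on ray ZF]
3. ∠YDZ = 87°  [linear pair at D on ZF]
4. ∠DYZ = 55°  [△YZD]

∠DYZ = 55°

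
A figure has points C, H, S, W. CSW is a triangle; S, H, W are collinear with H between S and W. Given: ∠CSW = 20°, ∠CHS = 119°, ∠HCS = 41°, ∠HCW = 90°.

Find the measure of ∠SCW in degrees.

1. ∠CHW = 61°  [linear pair at H on SW]
2. ∠CWH = 29°  [△CHW]
3. ∠CWS = 29°  [H on ray WS]
4. ∠SCW = 131°  [△CSW]

∠SCW = 131°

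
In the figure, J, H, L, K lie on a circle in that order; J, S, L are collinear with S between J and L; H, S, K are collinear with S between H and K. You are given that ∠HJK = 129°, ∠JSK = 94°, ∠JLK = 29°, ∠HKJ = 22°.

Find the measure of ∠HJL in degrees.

∠HJL = 65°

1. ∠KSL = 86°  [linear pair at S on JL]
2. ∠HKL = 65°  [△LSK]
3. ∠HJL = 65°  [same arc HL]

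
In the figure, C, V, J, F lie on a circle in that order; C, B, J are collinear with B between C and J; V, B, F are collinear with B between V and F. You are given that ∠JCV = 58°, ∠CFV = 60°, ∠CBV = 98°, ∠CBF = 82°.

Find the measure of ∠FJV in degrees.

∠FJV = 84°

1. ∠CVF = 24°  [△CBV]
2. ∠FCV = 96°  [△CVF]
3. ∠FJV = 84°  [cyclic CVJF, opposite ∠C+∠J]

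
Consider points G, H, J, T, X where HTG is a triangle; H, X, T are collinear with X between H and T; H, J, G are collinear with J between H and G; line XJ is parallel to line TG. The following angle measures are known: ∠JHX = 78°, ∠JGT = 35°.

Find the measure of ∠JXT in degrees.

1. ∠GHT = 78°  [X on HT, J on HG]
2. ∠HGT = 35°  [J on ray GH]
3. ∠GTH = 67°  [△HTG]
4. ∠HXJ = 67°  [XJ∥TG, corresponding at X]
5. ∠JXT = 113°  [linear pair at X on HT]

∠JXT = 113°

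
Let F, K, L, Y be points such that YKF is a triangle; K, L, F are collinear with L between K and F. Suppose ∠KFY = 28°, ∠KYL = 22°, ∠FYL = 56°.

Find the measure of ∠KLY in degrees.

∠KLY = 84°

1. ∠LFY = 28°  [L on ray FK]
2. ∠FLY = 96°  [△YLF]
3. ∠KLY = 84°  [linear pair at L on KF]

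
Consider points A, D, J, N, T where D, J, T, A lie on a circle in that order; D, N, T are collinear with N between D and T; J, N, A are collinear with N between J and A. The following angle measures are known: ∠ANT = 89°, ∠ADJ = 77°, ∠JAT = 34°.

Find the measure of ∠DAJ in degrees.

∠DAJ = 46°

1. ∠DNJ = 89°  [vertical angles at N]
2. ∠JDT = 34°  [same arc JT]
3. ∠AJD = 57°  [△DNJ]
4. ∠DAJ = 46°  [△DJA]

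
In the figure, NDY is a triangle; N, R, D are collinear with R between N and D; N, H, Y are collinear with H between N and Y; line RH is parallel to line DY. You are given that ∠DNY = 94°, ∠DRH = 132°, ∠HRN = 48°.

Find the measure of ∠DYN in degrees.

1. ∠HNR = 94°  [R on ND, H on NY]
2. ∠NHR = 38°  [△NRH]
3. ∠DYN = 38°  [RH∥DY, corresponding at H]

∠DYN = 38°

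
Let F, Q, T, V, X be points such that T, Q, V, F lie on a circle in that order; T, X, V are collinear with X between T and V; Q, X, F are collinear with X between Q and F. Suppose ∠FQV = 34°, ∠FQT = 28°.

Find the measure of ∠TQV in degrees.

∠TQV = 62°

1. ∠FTV = 34°  [same arc VF]
2. ∠FVT = 28°  [same arc TF]
3. ∠TFV = 118°  [△TVF]
4. ∠TQV = 62°  [cyclic TQVF, opposite ∠Q+∠F]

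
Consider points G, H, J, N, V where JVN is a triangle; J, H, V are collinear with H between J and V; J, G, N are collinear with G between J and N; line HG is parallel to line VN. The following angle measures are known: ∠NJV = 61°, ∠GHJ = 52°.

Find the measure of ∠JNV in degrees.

1. ∠GJH = 61°  [H on JV, G on JN]
2. ∠HGJ = 67°  [△JHG]
3. ∠JNV = 67°  [HG∥VN, corresponding at G]

∠JNV = 67°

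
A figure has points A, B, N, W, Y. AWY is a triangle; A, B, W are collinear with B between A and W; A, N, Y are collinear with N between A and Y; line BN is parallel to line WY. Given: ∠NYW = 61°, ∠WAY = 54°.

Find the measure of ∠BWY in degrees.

∠BWY = 65°

1. ∠AYW = 61°  [N on ray YA]
2. ∠AWY = 65°  [△AWY]
3. ∠BWY = 65°  [B on ray WA]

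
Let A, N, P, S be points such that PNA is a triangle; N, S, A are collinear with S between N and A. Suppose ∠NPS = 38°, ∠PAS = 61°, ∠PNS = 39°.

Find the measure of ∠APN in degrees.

1. ∠NAP = 61°  [S on ray AN]
2. ∠ANP = 39°  [S on ray NA]
3. ∠APN = 80°  [△PNA]

∠APN = 80°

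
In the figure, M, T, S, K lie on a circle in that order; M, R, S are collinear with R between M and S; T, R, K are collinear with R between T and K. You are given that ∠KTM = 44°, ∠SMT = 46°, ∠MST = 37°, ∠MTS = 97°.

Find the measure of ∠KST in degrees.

1. ∠MKT = 37°  [same arc MT]
2. ∠KMT = 99°  [△MTK]
3. ∠KST = 81°  [cyclic MTSK, opposite ∠M+∠S]

∠KST = 81°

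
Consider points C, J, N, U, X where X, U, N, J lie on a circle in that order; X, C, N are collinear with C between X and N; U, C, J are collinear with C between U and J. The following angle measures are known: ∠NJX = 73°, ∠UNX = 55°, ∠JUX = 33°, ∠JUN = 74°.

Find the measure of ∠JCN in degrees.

∠JCN = 129°

1. ∠NUX = 107°  [cyclic XUNJ, opposite ∠U+∠J]
2. ∠NXU = 18°  [△XUN]
3. ∠JNX = 33°  [same arc XJ]
4. ∠NJU = 18°  [same arc UN]
5. ∠JCN = 129°  [△NCJ]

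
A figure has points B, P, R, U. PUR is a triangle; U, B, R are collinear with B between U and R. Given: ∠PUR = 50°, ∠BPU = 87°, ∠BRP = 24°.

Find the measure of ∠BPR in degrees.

1. ∠BUP = 50°  [B on ray UR]
2. ∠PBU = 43°  [△PUB]
3. ∠PBR = 137°  [linear pair at B on UR]
4. ∠BPR = 19°  [△PBR]

∠BPR = 19°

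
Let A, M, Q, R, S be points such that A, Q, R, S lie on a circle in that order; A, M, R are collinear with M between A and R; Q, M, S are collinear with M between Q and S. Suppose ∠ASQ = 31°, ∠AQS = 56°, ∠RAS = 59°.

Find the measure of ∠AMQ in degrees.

∠AMQ = 90°

1. ∠ARQ = 31°  [same arc AQ]
2. ∠RQS = 59°  [same arc RS]
3. ∠QMR = 90°  [△QMR]
4. ∠AMQ = 90°  [linear pair at M on AR]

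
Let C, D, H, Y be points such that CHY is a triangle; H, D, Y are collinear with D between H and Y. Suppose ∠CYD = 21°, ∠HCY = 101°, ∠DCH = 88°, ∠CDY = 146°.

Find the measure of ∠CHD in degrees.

∠CHD = 58°

1. ∠CYH = 21°  [D on ray YH]
2. ∠CHY = 58°  [△CHY]
3. ∠CHD = 58°  [D on ray HY]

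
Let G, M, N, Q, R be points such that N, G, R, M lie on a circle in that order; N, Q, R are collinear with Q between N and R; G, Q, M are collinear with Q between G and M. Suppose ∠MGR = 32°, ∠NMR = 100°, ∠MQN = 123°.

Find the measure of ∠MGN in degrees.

1. ∠MNR = 32°  [same arc RM]
2. ∠MRN = 48°  [△NRM]
3. ∠MGN = 48°  [same arc NM]

∠MGN = 48°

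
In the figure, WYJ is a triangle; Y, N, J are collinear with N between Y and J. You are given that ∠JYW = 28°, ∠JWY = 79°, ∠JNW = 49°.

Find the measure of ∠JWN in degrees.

1. ∠WJY = 73°  [△WYJ]
2. ∠NJW = 73°  [N on ray JY]
3. ∠JWN = 58°  [△WNJ]

∠JWN = 58°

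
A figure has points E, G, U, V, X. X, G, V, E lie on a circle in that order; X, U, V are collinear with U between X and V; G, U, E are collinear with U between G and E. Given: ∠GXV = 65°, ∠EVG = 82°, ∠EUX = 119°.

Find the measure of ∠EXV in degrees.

∠EXV = 33°

1. ∠GEV = 65°  [same arc GV]
2. ∠EGV = 33°  [△GVE]
3. ∠EXV = 33°  [same arc VE]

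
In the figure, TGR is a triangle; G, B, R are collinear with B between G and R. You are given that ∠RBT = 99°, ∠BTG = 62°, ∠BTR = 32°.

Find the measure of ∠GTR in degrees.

∠GTR = 94°

1. ∠BRT = 49°  [△TBR]
2. ∠GBT = 81°  [linear pair at B on GR]
3. ∠BGT = 37°  [△TGB]
4. ∠GRT = 49°  [B on ray RG]
5. ∠RGT = 37°  [B on ray GR]
6. ∠GTR = 94°  [△TGR]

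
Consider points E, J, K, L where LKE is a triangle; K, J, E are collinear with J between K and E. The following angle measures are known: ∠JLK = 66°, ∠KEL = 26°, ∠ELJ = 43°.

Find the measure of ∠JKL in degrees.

1. ∠JEL = 26°  [J on ray EK]
2. ∠EJL = 111°  [△LJE]
3. ∠KJL = 69°  [linear pair at J on KE]
4. ∠JKL = 45°  [△LKJ]

∠JKL = 45°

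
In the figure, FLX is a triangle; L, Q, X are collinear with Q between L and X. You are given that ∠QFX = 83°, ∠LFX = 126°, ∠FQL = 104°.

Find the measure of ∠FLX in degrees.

1. ∠FQX = 76°  [linear pair at Q on LX]
2. ∠FXQ = 21°  [△FQX]
3. ∠FXL = 21°  [Q on ray XL]
4. ∠FLX = 33°  [△FLX]

∠FLX = 33°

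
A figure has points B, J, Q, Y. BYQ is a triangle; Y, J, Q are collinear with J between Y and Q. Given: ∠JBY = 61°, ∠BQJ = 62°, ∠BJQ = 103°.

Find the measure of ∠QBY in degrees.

1. ∠BQY = 62°  [J on ray QY]
2. ∠BJY = 77°  [linear pair at J on YQ]
3. ∠BYJ = 42°  [△BYJ]
4. ∠BYQ = 42°  [J on ray YQ]
5. ∠QBY = 76°  [△BYQ]

∠QBY = 76°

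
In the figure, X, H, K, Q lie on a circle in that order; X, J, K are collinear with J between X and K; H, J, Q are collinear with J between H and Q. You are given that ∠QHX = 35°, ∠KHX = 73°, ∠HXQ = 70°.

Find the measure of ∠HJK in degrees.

1. ∠QKX = 35°  [same arc XQ]
2. ∠HQX = 75°  [△XHQ]
3. ∠KQX = 107°  [cyclic XHKQ, opposite ∠H+∠Q]
4. ∠KXQ = 38°  [△XKQ]
5. ∠HKX = 75°  [same arc XH]
6. ∠KHQ = 38°  [same arc KQ]
7. ∠HJK = 67°  [△HJK]

∠HJK = 67°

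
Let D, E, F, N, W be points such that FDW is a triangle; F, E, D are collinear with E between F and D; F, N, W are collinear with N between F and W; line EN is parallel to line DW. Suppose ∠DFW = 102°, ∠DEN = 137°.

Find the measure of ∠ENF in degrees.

∠ENF = 35°

1. ∠EFN = 102°  [E on FD, N on FW]
2. ∠FEN = 43°  [linear pair at E on FD]
3. ∠ENF = 35°  [△FEN]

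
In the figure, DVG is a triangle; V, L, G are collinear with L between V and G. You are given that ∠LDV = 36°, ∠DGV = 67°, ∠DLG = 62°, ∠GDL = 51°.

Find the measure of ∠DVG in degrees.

∠DVG = 26°

1. ∠DLV = 118°  [linear pair at L on VG]
2. ∠DVL = 26°  [△DVL]
3. ∠DVG = 26°  [L on ray VG]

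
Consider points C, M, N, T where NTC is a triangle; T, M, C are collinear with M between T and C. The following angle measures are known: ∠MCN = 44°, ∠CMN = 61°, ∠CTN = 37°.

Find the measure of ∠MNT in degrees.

1. ∠NMT = 119°  [linear pair at M on TC]
2. ∠MTN = 37°  [M on ray TC]
3. ∠MNT = 24°  [△NTM]

∠MNT = 24°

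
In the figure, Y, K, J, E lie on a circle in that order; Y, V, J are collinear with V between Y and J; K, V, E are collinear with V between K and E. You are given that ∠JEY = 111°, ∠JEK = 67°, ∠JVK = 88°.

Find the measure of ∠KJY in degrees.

∠KJY = 44°

1. ∠JKY = 69°  [cyclic YKJE, opposite ∠K+∠E]
2. ∠JYK = 67°  [same arc KJ]
3. ∠KJY = 44°  [△YKJ]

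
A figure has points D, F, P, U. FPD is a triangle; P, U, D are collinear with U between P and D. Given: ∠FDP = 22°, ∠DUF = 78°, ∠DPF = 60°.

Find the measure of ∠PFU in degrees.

∠PFU = 18°

1. ∠FUP = 102°  [linear pair at U on PD]
2. ∠FPU = 60°  [U on ray PD]
3. ∠PFU = 18°  [△FPU]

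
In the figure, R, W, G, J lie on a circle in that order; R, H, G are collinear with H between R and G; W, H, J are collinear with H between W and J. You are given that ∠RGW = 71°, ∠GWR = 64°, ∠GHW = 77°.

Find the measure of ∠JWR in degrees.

1. ∠GRW = 45°  [△RWG]
2. ∠RHW = 103°  [linear pair at H on RG]
3. ∠JWR = 32°  [△RHW]

∠JWR = 32°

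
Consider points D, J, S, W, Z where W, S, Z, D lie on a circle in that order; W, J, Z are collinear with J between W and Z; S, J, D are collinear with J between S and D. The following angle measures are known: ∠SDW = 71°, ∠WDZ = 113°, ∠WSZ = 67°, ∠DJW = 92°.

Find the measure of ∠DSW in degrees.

∠DSW = 50°

1. ∠DWZ = 17°  [△WJD]
2. ∠DZW = 50°  [△WZD]
3. ∠DSW = 50°  [same arc WD]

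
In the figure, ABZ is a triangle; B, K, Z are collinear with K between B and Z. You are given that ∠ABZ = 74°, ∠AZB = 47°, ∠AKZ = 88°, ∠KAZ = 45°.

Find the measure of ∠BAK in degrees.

1. ∠ABK = 74°  [K on ray BZ]
2. ∠AKB = 92°  [linear pair at K on BZ]
3. ∠BAK = 14°  [△ABK]

∠BAK = 14°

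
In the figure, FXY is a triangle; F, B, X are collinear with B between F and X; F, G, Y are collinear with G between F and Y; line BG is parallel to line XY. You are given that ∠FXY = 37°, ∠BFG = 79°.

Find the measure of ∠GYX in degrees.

1. ∠FBG = 37°  [BG∥XY, corresponding at B]
2. ∠BGF = 64°  [△FBG]
3. ∠BGY = 116°  [linear pair at G on FY]
4. ∠GYX = 64°  [BG∥XY, co-interior at Y–G]

∠GYX = 64°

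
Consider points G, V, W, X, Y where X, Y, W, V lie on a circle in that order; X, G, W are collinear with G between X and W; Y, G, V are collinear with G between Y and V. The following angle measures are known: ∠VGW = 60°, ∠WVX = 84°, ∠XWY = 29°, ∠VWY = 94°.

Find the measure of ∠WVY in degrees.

1. ∠WYX = 96°  [cyclic XYWV, opposite ∠Y+∠V]
2. ∠WXY = 55°  [△XYW]
3. ∠WVY = 55°  [same arc YW]

∠WVY = 55°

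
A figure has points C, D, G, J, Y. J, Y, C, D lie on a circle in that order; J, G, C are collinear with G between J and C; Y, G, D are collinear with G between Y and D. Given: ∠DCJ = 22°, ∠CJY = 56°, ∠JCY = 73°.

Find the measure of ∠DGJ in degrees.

∠DGJ = 78°

1. ∠CDY = 56°  [same arc YC]
2. ∠CGD = 102°  [△CGD]
3. ∠DGJ = 78°  [linear pair at G on JC]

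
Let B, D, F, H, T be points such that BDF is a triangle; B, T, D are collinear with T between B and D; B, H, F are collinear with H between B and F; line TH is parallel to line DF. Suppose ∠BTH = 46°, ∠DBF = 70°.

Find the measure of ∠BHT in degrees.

∠BHT = 64°

1. ∠BDF = 46°  [TH∥DF, corresponding at T]
2. ∠BFD = 64°  [△BDF]
3. ∠BHT = 64°  [TH∥DF, corresponding at H]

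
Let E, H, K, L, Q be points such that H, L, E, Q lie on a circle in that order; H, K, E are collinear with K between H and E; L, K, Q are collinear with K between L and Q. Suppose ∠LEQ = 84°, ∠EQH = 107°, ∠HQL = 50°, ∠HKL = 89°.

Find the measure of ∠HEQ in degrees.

∠HEQ = 34°

1. ∠LHQ = 96°  [cyclic HLEQ, opposite ∠H+∠E]
2. ∠HLQ = 34°  [△HLQ]
3. ∠HEQ = 34°  [same arc HQ]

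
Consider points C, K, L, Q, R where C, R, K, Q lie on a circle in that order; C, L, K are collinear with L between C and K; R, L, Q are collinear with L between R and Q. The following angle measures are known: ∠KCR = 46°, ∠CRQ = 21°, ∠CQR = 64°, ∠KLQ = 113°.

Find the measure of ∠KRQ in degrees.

∠KRQ = 49°

1. ∠CLR = 113°  [△CLR]
2. ∠CKR = 64°  [same arc CR]
3. ∠KLR = 67°  [linear pair at L on CK]
4. ∠KRQ = 49°  [△RLK]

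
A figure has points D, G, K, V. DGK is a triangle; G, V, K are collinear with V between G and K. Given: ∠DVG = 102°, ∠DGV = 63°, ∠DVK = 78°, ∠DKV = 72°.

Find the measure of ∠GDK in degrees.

1. ∠DGK = 63°  [V on ray GK]
2. ∠DKG = 72°  [V on ray KG]
3. ∠GDK = 45°  [△DGK]

∠GDK = 45°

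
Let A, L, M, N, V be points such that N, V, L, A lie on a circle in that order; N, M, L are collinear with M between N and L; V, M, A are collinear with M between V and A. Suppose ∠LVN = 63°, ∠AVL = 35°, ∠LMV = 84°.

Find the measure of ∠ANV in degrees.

∠ANV = 91°

1. ∠ANL = 35°  [same arc LA]
2. ∠NLV = 61°  [△VML]
3. ∠AMN = 84°  [vertical angles at M]
4. ∠NMV = 96°  [linear pair at M on NL]
5. ∠NAV = 61°  [△NMA]
6. ∠LNV = 56°  [△NVL]
7. ∠AVN = 28°  [△NMV]
8. ∠ANV = 91°  [△NVA]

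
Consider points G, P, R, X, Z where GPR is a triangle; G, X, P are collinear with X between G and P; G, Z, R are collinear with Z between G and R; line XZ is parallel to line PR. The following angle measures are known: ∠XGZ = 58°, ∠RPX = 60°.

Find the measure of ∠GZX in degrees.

∠GZX = 62°

1. ∠PGR = 58°  [X on GP, Z on GR]
2. ∠GPR = 60°  [X on ray PG]
3. ∠GRP = 62°  [△GPR]
4. ∠GZX = 62°  [XZ∥PR, corresponding at Z]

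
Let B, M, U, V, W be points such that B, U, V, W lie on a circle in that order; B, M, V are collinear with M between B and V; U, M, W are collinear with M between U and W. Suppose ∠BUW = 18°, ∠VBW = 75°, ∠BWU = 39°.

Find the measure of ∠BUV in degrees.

1. ∠BVW = 18°  [same arc BW]
2. ∠BWV = 87°  [△BVW]
3. ∠BUV = 93°  [cyclic BUVW, opposite ∠U+∠W]

∠BUV = 93°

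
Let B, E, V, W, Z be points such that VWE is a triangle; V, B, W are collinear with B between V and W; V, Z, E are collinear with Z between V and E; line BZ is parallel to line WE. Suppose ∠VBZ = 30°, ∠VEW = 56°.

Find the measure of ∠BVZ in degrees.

∠BVZ = 94°

1. ∠EWV = 30°  [BZ∥WE, corresponding at B]
2. ∠EVW = 94°  [△VWE]
3. ∠BVZ = 94°  [B on VW, Z on VE]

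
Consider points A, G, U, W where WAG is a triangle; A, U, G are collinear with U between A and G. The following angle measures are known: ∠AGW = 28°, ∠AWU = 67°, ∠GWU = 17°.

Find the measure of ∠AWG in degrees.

1. ∠UGW = 28°  [U on ray GA]
2. ∠GUW = 135°  [△WUG]
3. ∠AUW = 45°  [linear pair at U on AG]
4. ∠UAW = 68°  [△WAU]
5. ∠GAW = 68°  [U on ray AG]
6. ∠AWG = 84°  [△WAG]

∠AWG = 84°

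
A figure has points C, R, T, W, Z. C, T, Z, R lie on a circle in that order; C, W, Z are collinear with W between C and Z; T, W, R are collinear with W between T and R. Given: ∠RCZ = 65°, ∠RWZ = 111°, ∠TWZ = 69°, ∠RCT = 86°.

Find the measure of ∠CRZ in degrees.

1. ∠RTZ = 65°  [same arc ZR]
2. ∠RZT = 94°  [cyclic CTZR, opposite ∠C+∠Z]
3. ∠TRZ = 21°  [△TZR]
4. ∠CZR = 48°  [△ZWR]
5. ∠CRZ = 67°  [△CZR]

∠CRZ = 67°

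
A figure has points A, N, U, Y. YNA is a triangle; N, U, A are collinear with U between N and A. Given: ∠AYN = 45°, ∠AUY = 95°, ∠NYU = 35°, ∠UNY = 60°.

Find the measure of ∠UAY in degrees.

∠UAY = 75°

1. ∠ANY = 60°  [U on ray NA]
2. ∠NAY = 75°  [△YNA]
3. ∠UAY = 75°  [U on ray AN]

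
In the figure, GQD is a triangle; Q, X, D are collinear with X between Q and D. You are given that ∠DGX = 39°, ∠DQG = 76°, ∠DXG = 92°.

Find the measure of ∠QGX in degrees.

1. ∠GQX = 76°  [X on ray QD]
2. ∠GXQ = 88°  [linear pair at X on QD]
3. ∠QGX = 16°  [△GQX]

∠QGX = 16°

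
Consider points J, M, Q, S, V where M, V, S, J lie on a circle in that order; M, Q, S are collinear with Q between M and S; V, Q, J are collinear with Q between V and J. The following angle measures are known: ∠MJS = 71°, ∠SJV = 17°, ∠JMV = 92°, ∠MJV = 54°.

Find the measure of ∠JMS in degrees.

∠JMS = 75°

1. ∠JSV = 88°  [cyclic MVSJ, opposite ∠M+∠S]
2. ∠JVS = 75°  [△VSJ]
3. ∠JMS = 75°  [same arc SJ]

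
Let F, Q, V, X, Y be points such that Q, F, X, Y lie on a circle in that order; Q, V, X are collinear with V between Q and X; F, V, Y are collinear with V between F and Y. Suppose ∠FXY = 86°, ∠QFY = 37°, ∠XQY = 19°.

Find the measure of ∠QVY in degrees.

1. ∠FQY = 94°  [cyclic QFXY, opposite ∠Q+∠X]
2. ∠FYQ = 49°  [△QFY]
3. ∠QVY = 112°  [△QVY]

∠QVY = 112°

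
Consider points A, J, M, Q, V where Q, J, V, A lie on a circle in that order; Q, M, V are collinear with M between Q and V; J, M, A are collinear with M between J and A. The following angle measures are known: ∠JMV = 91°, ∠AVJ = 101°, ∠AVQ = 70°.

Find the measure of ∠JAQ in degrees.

1. ∠AQJ = 79°  [cyclic QJVA, opposite ∠Q+∠V]
2. ∠AJQ = 70°  [same arc QA]
3. ∠JAQ = 31°  [△QJA]

∠JAQ = 31°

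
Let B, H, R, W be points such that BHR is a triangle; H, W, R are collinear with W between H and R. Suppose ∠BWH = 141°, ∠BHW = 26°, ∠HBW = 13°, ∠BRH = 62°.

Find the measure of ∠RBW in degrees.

∠RBW = 79°

1. ∠BWR = 39°  [linear pair at W on HR]
2. ∠BRW = 62°  [W on ray RH]
3. ∠RBW = 79°  [△BWR]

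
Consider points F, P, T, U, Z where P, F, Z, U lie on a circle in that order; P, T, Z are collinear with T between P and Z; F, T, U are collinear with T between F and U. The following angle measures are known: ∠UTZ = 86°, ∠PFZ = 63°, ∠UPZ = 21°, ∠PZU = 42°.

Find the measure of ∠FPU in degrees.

1. ∠PTU = 94°  [linear pair at T on PZ]
2. ∠FUP = 65°  [△PTU]
3. ∠PFU = 42°  [same arc PU]
4. ∠FPU = 73°  [△PFU]

∠FPU = 73°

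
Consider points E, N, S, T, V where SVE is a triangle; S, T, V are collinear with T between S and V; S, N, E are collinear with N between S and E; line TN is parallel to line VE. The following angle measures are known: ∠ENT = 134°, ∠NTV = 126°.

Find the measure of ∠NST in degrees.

1. ∠SNT = 46°  [linear pair at N on SE]
2. ∠NTS = 54°  [linear pair at T on SV]
3. ∠NST = 80°  [△STN]

∠NST = 80°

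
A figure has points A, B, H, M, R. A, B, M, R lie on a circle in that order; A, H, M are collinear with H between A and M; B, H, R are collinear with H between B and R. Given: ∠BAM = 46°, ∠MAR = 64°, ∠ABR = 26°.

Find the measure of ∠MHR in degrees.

∠MHR = 108°

1. ∠BRM = 46°  [same arc BM]
2. ∠AMR = 26°  [same arc AR]
3. ∠MHR = 108°  [△MHR]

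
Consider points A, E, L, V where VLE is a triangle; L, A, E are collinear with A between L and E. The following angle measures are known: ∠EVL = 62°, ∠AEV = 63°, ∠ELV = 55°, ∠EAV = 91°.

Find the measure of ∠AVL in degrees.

1. ∠ALV = 55°  [A on ray LE]
2. ∠LAV = 89°  [linear pair at A on LE]
3. ∠AVL = 36°  [△VLA]

∠AVL = 36°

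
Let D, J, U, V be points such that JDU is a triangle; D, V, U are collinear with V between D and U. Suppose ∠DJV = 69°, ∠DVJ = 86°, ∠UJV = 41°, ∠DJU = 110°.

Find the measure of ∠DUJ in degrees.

∠DUJ = 45°

1. ∠JVU = 94°  [linear pair at V on DU]
2. ∠JUV = 45°  [△JVU]
3. ∠DUJ = 45°  [V on ray UD]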